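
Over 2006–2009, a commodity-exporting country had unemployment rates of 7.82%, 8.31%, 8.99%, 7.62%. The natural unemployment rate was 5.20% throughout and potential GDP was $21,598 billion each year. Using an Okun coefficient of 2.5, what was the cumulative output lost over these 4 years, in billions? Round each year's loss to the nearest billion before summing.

$6,447 billion

Year 2006: gap = -2.5 × (7.82 - 5.2) = -6.55%, loss ≈ 21598 × 6.55/100 ≈ 1415.
Year 2007: gap = -2.5 × (8.31 - 5.2) = -7.775%, loss ≈ 21598 × 7.775/100 ≈ 1679.
Year 2008: gap = -2.5 × (8.99 - 5.2) = -9.475%, loss ≈ 21598 × 9.475/100 ≈ 2046.
Year 2009: gap = -2.5 × (7.62 - 5.2) = -6.05%, loss ≈ 21598 × 6.05/100 ≈ 1307.
Total lost output = 1415 + 1679 + 2046 + 1307 = 6447 billion.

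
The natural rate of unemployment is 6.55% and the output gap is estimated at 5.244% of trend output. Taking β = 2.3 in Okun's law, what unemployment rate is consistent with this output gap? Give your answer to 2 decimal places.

4.27%

From Okun's law, u - u* = -(output gap)/β = -(5.244)/2.3 = -2.28 points.
So u = 6.55 - 2.28 = 4.27%.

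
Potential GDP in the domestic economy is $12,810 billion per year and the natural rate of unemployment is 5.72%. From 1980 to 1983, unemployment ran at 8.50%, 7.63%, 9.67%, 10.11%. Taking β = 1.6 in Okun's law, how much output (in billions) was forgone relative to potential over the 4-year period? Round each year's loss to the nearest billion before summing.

$2,671 billion

Year 1980: gap = -1.6 × (8.5 - 5.72) = -4.448%, loss ≈ 12810 × 4.448/100 ≈ 570.
Year 1981: gap = -1.6 × (7.63 - 5.72) = -3.056%, loss ≈ 12810 × 3.056/100 ≈ 391.
Year 1982: gap = -1.6 × (9.67 - 5.72) = -6.32%, loss ≈ 12810 × 6.32/100 ≈ 810.
Year 1983: gap = -1.6 × (10.11 - 5.72) = -7.024%, loss ≈ 12810 × 7.024/100 ≈ 900.
Total lost output = 570 + 391 + 810 + 900 = 2671 billion.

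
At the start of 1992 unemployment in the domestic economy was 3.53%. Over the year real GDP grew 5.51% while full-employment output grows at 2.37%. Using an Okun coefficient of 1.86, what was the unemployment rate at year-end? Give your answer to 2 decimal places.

Growth-rate Okun's law: g_Y = g_Y* - β × Δu, so Δu = (g_Y* - g_Y)/β.
Δu = (2.37 - 5.51)/1.86 = -3.14/1.86 = -1.69 percentage points.
Year-end unemployment = 3.53 - 1.69 = 1.84%.

1.84%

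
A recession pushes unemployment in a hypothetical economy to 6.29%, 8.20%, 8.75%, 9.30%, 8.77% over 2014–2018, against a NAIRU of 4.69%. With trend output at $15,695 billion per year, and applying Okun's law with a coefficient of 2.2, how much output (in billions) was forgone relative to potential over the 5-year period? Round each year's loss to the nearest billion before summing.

Year 2014: gap = -2.2 × (6.29 - 4.69) = -3.52%, loss ≈ 15695 × 3.52/100 ≈ 552.
Year 2015: gap = -2.2 × (8.2 - 4.69) = -7.722%, loss ≈ 15695 × 7.722/100 ≈ 1212.
Year 2016: gap = -2.2 × (8.75 - 4.69) = -8.932%, loss ≈ 15695 × 8.932/100 ≈ 1402.
Year 2017: gap = -2.2 × (9.3 - 4.69) = -10.142%, loss ≈ 15695 × 10.142/100 ≈ 1592.
Year 2018: gap = -2.2 × (8.77 - 4.69) = -8.976%, loss ≈ 15695 × 8.976/100 ≈ 1409.
Total lost output = 552 + 1212 + 1402 + 1592 + 1409 = 6167 billion.

$6,167 billion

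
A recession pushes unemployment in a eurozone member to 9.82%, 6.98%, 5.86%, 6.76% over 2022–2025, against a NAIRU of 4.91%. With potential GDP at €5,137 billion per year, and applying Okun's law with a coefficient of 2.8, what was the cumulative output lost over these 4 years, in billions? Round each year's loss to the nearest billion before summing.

Year 2022: gap = -2.8 × (9.82 - 4.91) = -13.748%, loss ≈ 5137 × 13.748/100 ≈ 706.
Year 2023: gap = -2.8 × (6.98 - 4.91) = -5.796%, loss ≈ 5137 × 5.796/100 ≈ 298.
Year 2024: gap = -2.8 × (5.86 - 4.91) = -2.66%, loss ≈ 5137 × 2.66/100 ≈ 137.
Year 2025: gap = -2.8 × (6.76 - 4.91) = -5.18%, loss ≈ 5137 × 5.18/100 ≈ 266.
Total lost output = 706 + 298 + 137 + 266 = 1407 billion.

€1,407 billion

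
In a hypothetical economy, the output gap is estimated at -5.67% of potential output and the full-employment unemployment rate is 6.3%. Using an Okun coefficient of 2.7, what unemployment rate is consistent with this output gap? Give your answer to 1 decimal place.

From Okun's law, u - u* = -(output gap)/β = -(-5.67)/2.7 = 2.1 points.
So u = 6.3 + 2.1 = 8.4%.

8.4%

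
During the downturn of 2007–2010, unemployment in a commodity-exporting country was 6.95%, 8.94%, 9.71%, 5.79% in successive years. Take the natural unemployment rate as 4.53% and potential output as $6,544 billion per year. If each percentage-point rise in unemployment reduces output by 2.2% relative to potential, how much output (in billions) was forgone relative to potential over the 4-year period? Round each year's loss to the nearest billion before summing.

$1,910 billion

Year 2007: gap = -2.2 × (6.95 - 4.53) = -5.324%, loss ≈ 6544 × 5.324/100 ≈ 348.
Year 2008: gap = -2.2 × (8.94 - 4.53) = -9.702%, loss ≈ 6544 × 9.702/100 ≈ 635.
Year 2009: gap = -2.2 × (9.71 - 4.53) = -11.396%, loss ≈ 6544 × 11.396/100 ≈ 746.
Year 2010: gap = -2.2 × (5.79 - 4.53) = -2.772%, loss ≈ 6544 × 2.772/100 ≈ 181.
Total lost output = 348 + 635 + 746 + 181 = 1910 billion.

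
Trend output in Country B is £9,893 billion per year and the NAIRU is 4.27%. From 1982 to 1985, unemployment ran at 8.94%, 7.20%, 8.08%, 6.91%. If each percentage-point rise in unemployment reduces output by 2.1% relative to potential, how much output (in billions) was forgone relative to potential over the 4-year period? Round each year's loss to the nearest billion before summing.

£2,919 billion

Year 1982: gap = -2.1 × (8.94 - 4.27) = -9.807%, loss ≈ 9893 × 9.807/100 ≈ 970.
Year 1983: gap = -2.1 × (7.2 - 4.27) = -6.153%, loss ≈ 9893 × 6.153/100 ≈ 609.
Year 1984: gap = -2.1 × (8.08 - 4.27) = -8.001%, loss ≈ 9893 × 8.001/100 ≈ 792.
Year 1985: gap = -2.1 × (6.91 - 4.27) = -5.544%, loss ≈ 9893 × 5.544/100 ≈ 548.
Total lost output = 970 + 609 + 792 + 548 = 2919 billion.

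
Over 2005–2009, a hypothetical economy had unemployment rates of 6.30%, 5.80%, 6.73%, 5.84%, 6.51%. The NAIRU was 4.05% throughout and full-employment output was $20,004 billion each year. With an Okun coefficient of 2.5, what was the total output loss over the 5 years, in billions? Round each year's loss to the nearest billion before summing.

$5,465 billion

Year 2005: gap = -2.5 × (6.3 - 4.05) = -5.625%, loss ≈ 20004 × 5.625/100 ≈ 1125.
Year 2006: gap = -2.5 × (5.8 - 4.05) = -4.375%, loss ≈ 20004 × 4.375/100 ≈ 875.
Year 2007: gap = -2.5 × (6.73 - 4.05) = -6.7%, loss ≈ 20004 × 6.7/100 ≈ 1340.
Year 2008: gap = -2.5 × (5.84 - 4.05) = -4.475%, loss ≈ 20004 × 4.475/100 ≈ 895.
Year 2009: gap = -2.5 × (6.51 - 4.05) = -6.15%, loss ≈ 20004 × 6.15/100 ≈ 1230.
Total lost output = 1125 + 875 + 1340 + 895 + 1230 = 5465 billion.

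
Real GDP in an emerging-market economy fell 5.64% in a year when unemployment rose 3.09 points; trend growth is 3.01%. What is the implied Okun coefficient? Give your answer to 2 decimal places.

β ≈ 2.80

Growth form: g_Y = g_Y* - β × Δu, so β = (g_Y* - g_Y)/Δu.
β = (3.01 + 5.64)/3.09 = 8.65/3.09 = 2.80.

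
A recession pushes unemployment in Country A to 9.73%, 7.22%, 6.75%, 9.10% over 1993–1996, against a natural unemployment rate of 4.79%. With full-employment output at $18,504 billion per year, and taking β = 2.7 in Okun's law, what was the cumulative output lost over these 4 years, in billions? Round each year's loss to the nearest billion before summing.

Year 1993: gap = -2.7 × (9.73 - 4.79) = -13.338%, loss ≈ 18504 × 13.338/100 ≈ 2468.
Year 1994: gap = -2.7 × (7.22 - 4.79) = -6.561%, loss ≈ 18504 × 6.561/100 ≈ 1214.
Year 1995: gap = -2.7 × (6.75 - 4.79) = -5.292%, loss ≈ 18504 × 5.292/100 ≈ 979.
Year 1996: gap = -2.7 × (9.1 - 4.79) = -11.637%, loss ≈ 18504 × 11.637/100 ≈ 2153.
Total lost output = 2468 + 1214 + 979 + 2153 = 6814 billion.

$6,814 billion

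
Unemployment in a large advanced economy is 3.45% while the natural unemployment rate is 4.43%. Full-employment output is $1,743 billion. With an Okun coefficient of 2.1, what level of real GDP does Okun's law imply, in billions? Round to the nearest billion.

Unemployment gap = 3.45 - 4.43 = -0.98 points, so the output gap is -2.1 × (-0.98) = 2.058%.
Actual GDP = 1743 × (1 + 2.058/100) = 1743 × 1.02058 ≈ 1779 billion.

$1,779 billion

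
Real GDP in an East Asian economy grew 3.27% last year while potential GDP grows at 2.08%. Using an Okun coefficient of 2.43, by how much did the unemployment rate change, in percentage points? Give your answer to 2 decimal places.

-0.49 percentage points

Growth-rate Okun's law: g_Y = g_Y* - β × Δu, so Δu = (g_Y* - g_Y)/β.
Δu = (2.08 - 3.27)/2.43 = -1.19/2.43 = -0.49 percentage points.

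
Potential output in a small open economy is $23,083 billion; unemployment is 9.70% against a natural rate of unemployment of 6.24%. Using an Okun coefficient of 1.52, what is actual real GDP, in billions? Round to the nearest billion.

$21,869 billion

Unemployment gap = 9.7 - 6.24 = 3.46 points, so the output gap is -1.52 × 3.46 = -5.2592%.
Actual GDP = 23083 × (1 - 5.2592/100) = 23083 × 0.947408 ≈ 21869 billion.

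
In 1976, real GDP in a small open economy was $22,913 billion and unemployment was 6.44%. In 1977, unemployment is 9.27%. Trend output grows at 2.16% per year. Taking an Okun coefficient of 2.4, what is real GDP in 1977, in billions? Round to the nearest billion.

Δu = 9.27 - 6.44 = 2.83 points.
Okun's law (growth form): g_Y = g_Y* - β × Δu = 2.16 - 2.4 × (2.83) = 2.16 - 6.792 = -4.632%.
Real GDP in the next year = 22913 × (1 - 4.632/100) = 22913 × 0.95368 ≈ 21852 billion.

$21,852 billion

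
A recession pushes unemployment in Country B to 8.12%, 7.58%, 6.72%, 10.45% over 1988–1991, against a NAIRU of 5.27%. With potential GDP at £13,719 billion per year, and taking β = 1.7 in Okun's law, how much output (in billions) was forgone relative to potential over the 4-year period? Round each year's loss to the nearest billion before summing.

£2,750 billion

Year 1988: gap = -1.7 × (8.12 - 5.27) = -4.845%, loss ≈ 13719 × 4.845/100 ≈ 665.
Year 1989: gap = -1.7 × (7.58 - 5.27) = -3.927%, loss ≈ 13719 × 3.927/100 ≈ 539.
Year 1990: gap = -1.7 × (6.72 - 5.27) = -2.465%, loss ≈ 13719 × 2.465/100 ≈ 338.
Year 1991: gap = -1.7 × (10.45 - 5.27) = -8.806%, loss ≈ 13719 × 8.806/100 ≈ 1208.
Total lost output = 665 + 539 + 338 + 1208 = 2750 billion.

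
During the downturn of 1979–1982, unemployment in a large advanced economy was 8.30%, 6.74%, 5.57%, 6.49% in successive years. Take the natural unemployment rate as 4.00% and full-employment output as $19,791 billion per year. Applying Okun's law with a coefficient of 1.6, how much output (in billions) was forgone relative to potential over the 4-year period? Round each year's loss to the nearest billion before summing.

Year 1979: gap = -1.6 × (8.3 - 4) = -6.88%, loss ≈ 19791 × 6.88/100 ≈ 1362.
Year 1980: gap = -1.6 × (6.74 - 4) = -4.384%, loss ≈ 19791 × 4.384/100 ≈ 868.
Year 1981: gap = -1.6 × (5.57 - 4) = -2.512%, loss ≈ 19791 × 2.512/100 ≈ 497.
Year 1982: gap = -1.6 × (6.49 - 4) = -3.984%, loss ≈ 19791 × 3.984/100 ≈ 788.
Total lost output = 1362 + 868 + 497 + 788 = 3515 billion.

$3,515 billion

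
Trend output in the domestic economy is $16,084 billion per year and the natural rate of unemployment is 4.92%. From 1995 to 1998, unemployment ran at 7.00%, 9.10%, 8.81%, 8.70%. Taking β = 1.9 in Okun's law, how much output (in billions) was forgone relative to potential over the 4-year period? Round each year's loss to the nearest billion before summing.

Year 1995: gap = -1.9 × (7 - 4.92) = -3.952%, loss ≈ 16084 × 3.952/100 ≈ 636.
Year 1996: gap = -1.9 × (9.1 - 4.92) = -7.942%, loss ≈ 16084 × 7.942/100 ≈ 1277.
Year 1997: gap = -1.9 × (8.81 - 4.92) = -7.391%, loss ≈ 16084 × 7.391/100 ≈ 1189.
Year 1998: gap = -1.9 × (8.7 - 4.92) = -7.182%, loss ≈ 16084 × 7.182/100 ≈ 1155.
Total lost output = 636 + 1277 + 1189 + 1155 = 4257 billion.

$4,257 billion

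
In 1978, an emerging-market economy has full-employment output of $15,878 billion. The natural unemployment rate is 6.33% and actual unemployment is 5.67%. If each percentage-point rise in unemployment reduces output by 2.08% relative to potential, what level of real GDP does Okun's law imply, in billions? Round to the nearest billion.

Unemployment gap = 5.67 - 6.33 = -0.66 points, so the output gap is -2.08 × (-0.66) = 1.3728%.
Actual GDP = 15878 × (1 + 1.3728/100) = 15878 × 1.013728 ≈ 16096 billion.

$16,096 billion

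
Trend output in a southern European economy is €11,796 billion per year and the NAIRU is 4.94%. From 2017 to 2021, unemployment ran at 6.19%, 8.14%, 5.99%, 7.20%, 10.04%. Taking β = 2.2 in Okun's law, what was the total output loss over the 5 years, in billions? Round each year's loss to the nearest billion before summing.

€3,336 billion

Year 2017: gap = -2.2 × (6.19 - 4.94) = -2.75%, loss ≈ 11796 × 2.75/100 ≈ 324.
Year 2018: gap = -2.2 × (8.14 - 4.94) = -7.04%, loss ≈ 11796 × 7.04/100 ≈ 830.
Year 2019: gap = -2.2 × (5.99 - 4.94) = -2.31%, loss ≈ 11796 × 2.31/100 ≈ 272.
Year 2020: gap = -2.2 × (7.2 - 4.94) = -4.972%, loss ≈ 11796 × 4.972/100 ≈ 586.
Year 2021: gap = -2.2 × (10.04 - 4.94) = -11.22%, loss ≈ 11796 × 11.22/100 ≈ 1324.
Total lost output = 324 + 830 + 272 + 586 + 1324 = 3336 billion.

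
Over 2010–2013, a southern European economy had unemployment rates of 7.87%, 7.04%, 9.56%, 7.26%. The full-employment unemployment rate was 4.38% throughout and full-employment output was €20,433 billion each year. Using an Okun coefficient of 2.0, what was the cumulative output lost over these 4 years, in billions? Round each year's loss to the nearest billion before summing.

Year 2010: gap = -2.0 × (7.87 - 4.38) = -6.98%, loss ≈ 20433 × 6.98/100 ≈ 1426.
Year 2011: gap = -2.0 × (7.04 - 4.38) = -5.32%, loss ≈ 20433 × 5.32/100 ≈ 1087.
Year 2012: gap = -2.0 × (9.56 - 4.38) = -10.36%, loss ≈ 20433 × 10.36/100 ≈ 2117.
Year 2013: gap = -2.0 × (7.26 - 4.38) = -5.76%, loss ≈ 20433 × 5.76/100 ≈ 1177.
Total lost output = 1426 + 1087 + 2117 + 1177 = 5807 billion.

€5,807 billion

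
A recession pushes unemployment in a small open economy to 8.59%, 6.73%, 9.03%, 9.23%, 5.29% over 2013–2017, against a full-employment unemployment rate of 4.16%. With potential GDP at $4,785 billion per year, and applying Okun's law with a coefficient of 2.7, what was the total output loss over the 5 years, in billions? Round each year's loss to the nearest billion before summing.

Year 2013: gap = -2.7 × (8.59 - 4.16) = -11.961%, loss ≈ 4785 × 11.961/100 ≈ 572.
Year 2014: gap = -2.7 × (6.73 - 4.16) = -6.939%, loss ≈ 4785 × 6.939/100 ≈ 332.
Year 2015: gap = -2.7 × (9.03 - 4.16) = -13.149%, loss ≈ 4785 × 13.149/100 ≈ 629.
Year 2016: gap = -2.7 × (9.23 - 4.16) = -13.689%, loss ≈ 4785 × 13.689/100 ≈ 655.
Year 2017: gap = -2.7 × (5.29 - 4.16) = -3.051%, loss ≈ 4785 × 3.051/100 ≈ 146.
Total lost output = 572 + 332 + 629 + 655 + 146 = 2334 billion.

$2,334 billion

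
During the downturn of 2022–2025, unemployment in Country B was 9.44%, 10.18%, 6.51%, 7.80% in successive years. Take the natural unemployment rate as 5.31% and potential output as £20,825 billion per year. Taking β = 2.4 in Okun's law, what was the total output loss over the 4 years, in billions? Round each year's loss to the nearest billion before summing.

Year 2022: gap = -2.4 × (9.44 - 5.31) = -9.912%, loss ≈ 20825 × 9.912/100 ≈ 2064.
Year 2023: gap = -2.4 × (10.18 - 5.31) = -11.688%, loss ≈ 20825 × 11.688/100 ≈ 2434.
Year 2024: gap = -2.4 × (6.51 - 5.31) = -2.88%, loss ≈ 20825 × 2.88/100 ≈ 600.
Year 2025: gap = -2.4 × (7.8 - 5.31) = -5.976%, loss ≈ 20825 × 5.976/100 ≈ 1245.
Total lost output = 2064 + 2434 + 600 + 1245 = 6343 billion.

£6,343 billion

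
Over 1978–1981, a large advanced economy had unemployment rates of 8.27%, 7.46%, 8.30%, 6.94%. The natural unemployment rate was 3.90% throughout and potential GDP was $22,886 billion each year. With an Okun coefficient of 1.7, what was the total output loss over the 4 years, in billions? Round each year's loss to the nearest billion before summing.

$5,980 billion

Year 1978: gap = -1.7 × (8.27 - 3.9) = -7.429%, loss ≈ 22886 × 7.429/100 ≈ 1700.
Year 1979: gap = -1.7 × (7.46 - 3.9) = -6.052%, loss ≈ 22886 × 6.052/100 ≈ 1385.
Year 1980: gap = -1.7 × (8.3 - 3.9) = -7.48%, loss ≈ 22886 × 7.48/100 ≈ 1712.
Year 1981: gap = -1.7 × (6.94 - 3.9) = -5.168%, loss ≈ 22886 × 5.168/100 ≈ 1183.
Total lost output = 1700 + 1385 + 1712 + 1183 = 5980 billion.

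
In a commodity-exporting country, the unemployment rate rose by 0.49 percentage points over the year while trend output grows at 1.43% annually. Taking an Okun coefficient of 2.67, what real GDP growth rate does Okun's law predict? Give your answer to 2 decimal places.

Growth-rate Okun's law: g_Y = g_Y* - β × Δu.
g_Y = 1.43 - 2.67 × (0.49) = 1.43 - 1.3083 = 0.1217%, i.e. 0.12% to 2 d.p.

0.12%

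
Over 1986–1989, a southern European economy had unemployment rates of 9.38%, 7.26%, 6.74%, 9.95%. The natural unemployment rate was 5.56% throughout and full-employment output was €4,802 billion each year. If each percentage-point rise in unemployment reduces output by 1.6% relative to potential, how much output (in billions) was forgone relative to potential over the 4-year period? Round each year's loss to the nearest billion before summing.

€852 billion

Year 1986: gap = -1.6 × (9.38 - 5.56) = -6.112%, loss ≈ 4802 × 6.112/100 ≈ 293.
Year 1987: gap = -1.6 × (7.26 - 5.56) = -2.72%, loss ≈ 4802 × 2.72/100 ≈ 131.
Year 1988: gap = -1.6 × (6.74 - 5.56) = -1.888%, loss ≈ 4802 × 1.888/100 ≈ 91.
Year 1989: gap = -1.6 × (9.95 - 5.56) = -7.024%, loss ≈ 4802 × 7.024/100 ≈ 337.
Total lost output = 293 + 131 + 91 + 337 = 852 billion.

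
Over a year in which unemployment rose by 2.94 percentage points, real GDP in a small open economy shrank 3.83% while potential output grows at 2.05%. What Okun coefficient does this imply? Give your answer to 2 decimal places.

Growth form: g_Y = g_Y* - β × Δu, so β = (g_Y* - g_Y)/Δu.
β = (2.05 + 3.83)/2.94 = 5.88/2.94 = 2.00.

β ≈ 2.00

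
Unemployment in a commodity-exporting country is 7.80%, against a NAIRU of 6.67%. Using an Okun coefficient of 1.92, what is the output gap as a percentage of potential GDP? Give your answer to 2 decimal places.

The unemployment gap is 7.8 - 6.67 = 1.13 percentage points.
Okun's law gives an output gap of -1.92 × 1.13 = -2.1696%, i.e. 2.17% below potential.

-2.17%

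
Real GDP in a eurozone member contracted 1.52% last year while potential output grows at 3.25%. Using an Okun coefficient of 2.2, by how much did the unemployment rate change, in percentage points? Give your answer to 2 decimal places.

2.17 percentage points

Growth-rate Okun's law: g_Y = g_Y* - β × Δu, so Δu = (g_Y* - g_Y)/β.
Δu = (3.25 + 1.52)/2.2 = 4.77/2.2 = 2.17 percentage points.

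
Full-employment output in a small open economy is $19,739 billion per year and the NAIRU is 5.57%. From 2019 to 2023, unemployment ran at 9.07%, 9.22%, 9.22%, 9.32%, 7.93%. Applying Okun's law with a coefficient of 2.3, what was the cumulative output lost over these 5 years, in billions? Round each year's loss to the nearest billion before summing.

Year 2019: gap = -2.3 × (9.07 - 5.57) = -8.05%, loss ≈ 19739 × 8.05/100 ≈ 1589.
Year 2020: gap = -2.3 × (9.22 - 5.57) = -8.395%, loss ≈ 19739 × 8.395/100 ≈ 1657.
Year 2021: gap = -2.3 × (9.22 - 5.57) = -8.395%, loss ≈ 19739 × 8.395/100 ≈ 1657.
Year 2022: gap = -2.3 × (9.32 - 5.57) = -8.625%, loss ≈ 19739 × 8.625/100 ≈ 1702.
Year 2023: gap = -2.3 × (7.93 - 5.57) = -5.428%, loss ≈ 19739 × 5.428/100 ≈ 1071.
Total lost output = 1589 + 1657 + 1657 + 1702 + 1071 = 7676 billion.

$7,676 billion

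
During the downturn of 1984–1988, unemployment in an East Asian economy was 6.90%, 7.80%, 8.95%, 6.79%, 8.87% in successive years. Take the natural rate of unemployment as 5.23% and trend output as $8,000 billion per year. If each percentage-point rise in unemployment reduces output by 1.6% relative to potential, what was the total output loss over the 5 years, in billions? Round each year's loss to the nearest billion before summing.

Year 1984: gap = -1.6 × (6.9 - 5.23) = -2.672%, loss ≈ 8000 × 2.672/100 ≈ 214.
Year 1985: gap = -1.6 × (7.8 - 5.23) = -4.112%, loss ≈ 8000 × 4.112/100 ≈ 329.
Year 1986: gap = -1.6 × (8.95 - 5.23) = -5.952%, loss ≈ 8000 × 5.952/100 ≈ 476.
Year 1987: gap = -1.6 × (6.79 - 5.23) = -2.496%, loss ≈ 8000 × 2.496/100 ≈ 200.
Year 1988: gap = -1.6 × (8.87 - 5.23) = -5.824%, loss ≈ 8000 × 5.824/100 ≈ 466.
Total lost output = 214 + 329 + 476 + 200 + 466 = 1685 billion.

$1,685 billion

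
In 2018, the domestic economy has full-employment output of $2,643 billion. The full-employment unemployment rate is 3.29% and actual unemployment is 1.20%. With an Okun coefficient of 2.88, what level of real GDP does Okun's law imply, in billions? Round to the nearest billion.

Unemployment gap = 1.2 - 3.29 = -2.09 points, so the output gap is -2.88 × (-2.09) = 6.0192%.
Actual GDP = 2643 × (1 + 6.0192/100) = 2643 × 1.060192 ≈ 2802 billion.

$2,802 billion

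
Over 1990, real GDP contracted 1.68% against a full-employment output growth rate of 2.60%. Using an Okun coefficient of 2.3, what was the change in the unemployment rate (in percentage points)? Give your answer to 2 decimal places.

Growth-rate Okun's law: g_Y = g_Y* - β × Δu, so Δu = (g_Y* - g_Y)/β.
Δu = (2.6 + 1.68)/2.3 = 4.28/2.3 = 1.86 percentage points.

1.86 percentage points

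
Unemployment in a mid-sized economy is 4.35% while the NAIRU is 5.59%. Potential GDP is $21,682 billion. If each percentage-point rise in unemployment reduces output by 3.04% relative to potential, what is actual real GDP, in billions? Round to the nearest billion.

$22,499 billion

Unemployment gap = 4.35 - 5.59 = -1.24 points, so the output gap is -3.04 × (-1.24) = 3.7696%.
Actual GDP = 21682 × (1 + 3.7696/100) = 21682 × 1.037696 ≈ 22499 billion.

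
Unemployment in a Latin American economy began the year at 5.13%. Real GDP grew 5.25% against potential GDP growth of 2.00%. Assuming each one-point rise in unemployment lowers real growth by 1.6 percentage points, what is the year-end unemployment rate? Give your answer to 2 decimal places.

3.10%

Growth-rate Okun's law: g_Y = g_Y* - β × Δu, so Δu = (g_Y* - g_Y)/β.
Δu = (2 - 5.25)/1.6 = -3.25/1.6 = -2.03 percentage points.
Year-end unemployment = 5.13 - 2.03 = 3.10%.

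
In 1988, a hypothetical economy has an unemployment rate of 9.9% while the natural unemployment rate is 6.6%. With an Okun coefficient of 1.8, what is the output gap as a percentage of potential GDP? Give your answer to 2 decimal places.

The unemployment gap is 9.9 - 6.6 = 3.3 percentage points.
Okun's law gives an output gap of -1.8 × 3.3 = -5.94%, i.e. 5.94% below potential.

-5.94%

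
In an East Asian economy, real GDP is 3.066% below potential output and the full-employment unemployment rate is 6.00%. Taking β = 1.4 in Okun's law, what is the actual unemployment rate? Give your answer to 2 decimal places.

8.19%

From Okun's law, u - u* = -(output gap)/β = -(-3.066)/1.4 = 2.19 points.
So u = 6 + 2.19 = 8.19%.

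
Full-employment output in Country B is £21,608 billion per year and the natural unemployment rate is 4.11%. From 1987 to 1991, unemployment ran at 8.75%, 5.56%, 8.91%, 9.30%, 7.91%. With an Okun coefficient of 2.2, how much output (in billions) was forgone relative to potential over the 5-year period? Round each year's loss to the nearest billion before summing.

£9,450 billion

Year 1987: gap = -2.2 × (8.75 - 4.11) = -10.208%, loss ≈ 21608 × 10.208/100 ≈ 2206.
Year 1988: gap = -2.2 × (5.56 - 4.11) = -3.19%, loss ≈ 21608 × 3.19/100 ≈ 689.
Year 1989: gap = -2.2 × (8.91 - 4.11) = -10.56%, loss ≈ 21608 × 10.56/100 ≈ 2282.
Year 1990: gap = -2.2 × (9.3 - 4.11) = -11.418%, loss ≈ 21608 × 11.418/100 ≈ 2467.
Year 1991: gap = -2.2 × (7.91 - 4.11) = -8.36%, loss ≈ 21608 × 8.36/100 ≈ 1806.
Total lost output = 2206 + 689 + 2282 + 2467 + 1806 = 9450 billion.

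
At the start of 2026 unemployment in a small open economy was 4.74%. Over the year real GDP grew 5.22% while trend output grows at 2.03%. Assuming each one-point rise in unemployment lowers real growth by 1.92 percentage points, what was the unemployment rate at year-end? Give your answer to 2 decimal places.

Growth-rate Okun's law: g_Y = g_Y* - β × Δu, so Δu = (g_Y* - g_Y)/β.
Δu = (2.03 - 5.22)/1.92 = -3.19/1.92 = -1.66 percentage points.
Year-end unemployment = 4.74 - 1.66 = 3.08%.

3.08%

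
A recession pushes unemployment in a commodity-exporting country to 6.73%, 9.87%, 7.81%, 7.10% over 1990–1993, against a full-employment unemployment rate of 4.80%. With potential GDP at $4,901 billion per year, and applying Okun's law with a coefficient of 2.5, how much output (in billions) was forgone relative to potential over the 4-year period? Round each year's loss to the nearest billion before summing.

Year 1990: gap = -2.5 × (6.73 - 4.8) = -4.825%, loss ≈ 4901 × 4.825/100 ≈ 236.
Year 1991: gap = -2.5 × (9.87 - 4.8) = -12.675%, loss ≈ 4901 × 12.675/100 ≈ 621.
Year 1992: gap = -2.5 × (7.81 - 4.8) = -7.525%, loss ≈ 4901 × 7.525/100 ≈ 369.
Year 1993: gap = -2.5 × (7.1 - 4.8) = -5.75%, loss ≈ 4901 × 5.75/100 ≈ 282.
Total lost output = 236 + 621 + 369 + 282 = 1508 billion.

$1,508 billion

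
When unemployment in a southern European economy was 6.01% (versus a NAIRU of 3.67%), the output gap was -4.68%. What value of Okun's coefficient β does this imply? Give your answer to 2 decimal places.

β ≈ 2.00

Okun's law: output gap = -β × (u - u*).
-4.68 = -β × (6.01 - 3.67) = -β × 2.34, so β = 4.68/2.34 = 2.00.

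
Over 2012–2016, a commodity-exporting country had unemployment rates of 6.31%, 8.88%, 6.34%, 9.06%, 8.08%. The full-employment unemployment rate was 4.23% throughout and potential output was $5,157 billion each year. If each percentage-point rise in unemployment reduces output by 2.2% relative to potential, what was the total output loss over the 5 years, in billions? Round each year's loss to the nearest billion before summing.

Year 2012: gap = -2.2 × (6.31 - 4.23) = -4.576%, loss ≈ 5157 × 4.576/100 ≈ 236.
Year 2013: gap = -2.2 × (8.88 - 4.23) = -10.23%, loss ≈ 5157 × 10.23/100 ≈ 528.
Year 2014: gap = -2.2 × (6.34 - 4.23) = -4.642%, loss ≈ 5157 × 4.642/100 ≈ 239.
Year 2015: gap = -2.2 × (9.06 - 4.23) = -10.626%, loss ≈ 5157 × 10.626/100 ≈ 548.
Year 2016: gap = -2.2 × (8.08 - 4.23) = -8.47%, loss ≈ 5157 × 8.47/100 ≈ 437.
Total lost output = 236 + 528 + 239 + 548 + 437 = 1988 billion.

$1,988 billion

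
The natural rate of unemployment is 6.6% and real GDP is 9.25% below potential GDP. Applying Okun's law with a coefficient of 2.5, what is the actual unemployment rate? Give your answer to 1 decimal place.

From Okun's law, u - u* = -(output gap)/β = -(-9.25)/2.5 = 3.7 points.
So u = 6.6 + 3.7 = 10.3%.

10.3%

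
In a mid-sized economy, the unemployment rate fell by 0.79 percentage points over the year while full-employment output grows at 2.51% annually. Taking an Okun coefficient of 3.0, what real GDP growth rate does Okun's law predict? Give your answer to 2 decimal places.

Growth-rate Okun's law: g_Y = g_Y* - β × Δu.
g_Y = 2.51 - 3.0 × (-0.79) = 2.51 + 2.37 = 4.88%, i.e. 4.88% to 2 d.p.

4.88%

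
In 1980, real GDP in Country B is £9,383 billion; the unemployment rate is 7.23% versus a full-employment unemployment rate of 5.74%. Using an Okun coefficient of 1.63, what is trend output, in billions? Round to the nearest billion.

£9,617 billion

Unemployment gap = 7.23 - 5.74 = 1.49 points, so output gap = -1.63 × 1.49 = -2.4287%.
Since Y = Y* × (1 + gap/100), Y* = 9383/0.975713 ≈ 9617 billion.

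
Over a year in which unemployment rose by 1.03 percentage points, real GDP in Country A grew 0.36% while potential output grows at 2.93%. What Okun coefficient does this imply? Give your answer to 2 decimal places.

Growth form: g_Y = g_Y* - β × Δu, so β = (g_Y* - g_Y)/Δu.
β = (2.93 - 0.36)/1.03 = 2.57/1.03 = 2.50.

β ≈ 2.50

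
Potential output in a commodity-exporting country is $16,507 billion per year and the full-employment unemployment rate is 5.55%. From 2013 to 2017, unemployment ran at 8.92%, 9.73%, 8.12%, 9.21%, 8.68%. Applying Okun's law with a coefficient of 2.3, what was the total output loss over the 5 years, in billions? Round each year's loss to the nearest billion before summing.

$6,420 billion

Year 2013: gap = -2.3 × (8.92 - 5.55) = -7.751%, loss ≈ 16507 × 7.751/100 ≈ 1279.
Year 2014: gap = -2.3 × (9.73 - 5.55) = -9.614%, loss ≈ 16507 × 9.614/100 ≈ 1587.
Year 2015: gap = -2.3 × (8.12 - 5.55) = -5.911%, loss ≈ 16507 × 5.911/100 ≈ 976.
Year 2016: gap = -2.3 × (9.21 - 5.55) = -8.418%, loss ≈ 16507 × 8.418/100 ≈ 1390.
Year 2017: gap = -2.3 × (8.68 - 5.55) = -7.199%, loss ≈ 16507 × 7.199/100 ≈ 1188.
Total lost output = 1279 + 1587 + 976 + 1390 + 1188 = 6420 billion.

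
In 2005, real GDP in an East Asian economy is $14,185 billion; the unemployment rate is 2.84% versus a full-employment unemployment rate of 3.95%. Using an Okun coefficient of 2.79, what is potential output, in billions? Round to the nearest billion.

$13,759 billion

Unemployment gap = 2.84 - 3.95 = -1.11 points, so output gap = -2.79 × (-1.11) = 3.0969%.
Since Y = Y* × (1 + gap/100), Y* = 14185/1.030969 ≈ 13759 billion.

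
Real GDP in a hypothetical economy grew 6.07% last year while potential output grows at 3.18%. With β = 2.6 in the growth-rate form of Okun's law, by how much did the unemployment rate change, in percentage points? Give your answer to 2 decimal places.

Growth-rate Okun's law: g_Y = g_Y* - β × Δu, so Δu = (g_Y* - g_Y)/β.
Δu = (3.18 - 6.07)/2.6 = -2.89/2.6 = -1.11 percentage points.

-1.11 percentage points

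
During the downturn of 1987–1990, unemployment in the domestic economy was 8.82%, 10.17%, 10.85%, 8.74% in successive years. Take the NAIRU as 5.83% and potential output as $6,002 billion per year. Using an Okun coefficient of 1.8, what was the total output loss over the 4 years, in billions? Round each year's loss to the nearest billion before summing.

$1,648 billion

Year 1987: gap = -1.8 × (8.82 - 5.83) = -5.382%, loss ≈ 6002 × 5.382/100 ≈ 323.
Year 1988: gap = -1.8 × (10.17 - 5.83) = -7.812%, loss ≈ 6002 × 7.812/100 ≈ 469.
Year 1989: gap = -1.8 × (10.85 - 5.83) = -9.036%, loss ≈ 6002 × 9.036/100 ≈ 542.
Year 1990: gap = -1.8 × (8.74 - 5.83) = -5.238%, loss ≈ 6002 × 5.238/100 ≈ 314.
Total lost output = 323 + 469 + 542 + 314 = 1648 billion.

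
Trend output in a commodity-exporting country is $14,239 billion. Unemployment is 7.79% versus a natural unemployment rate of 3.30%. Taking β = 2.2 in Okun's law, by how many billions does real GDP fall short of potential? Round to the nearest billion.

Output gap = -2.2 × (7.79 - 3.3) = -2.2 × 4.49 = -9.878%.
Actual GDP ≈ 14239 × 0.90122 ≈ 12832 billion, so the shortfall is 14239 - 12832 = 1407 billion.

$1,407 billion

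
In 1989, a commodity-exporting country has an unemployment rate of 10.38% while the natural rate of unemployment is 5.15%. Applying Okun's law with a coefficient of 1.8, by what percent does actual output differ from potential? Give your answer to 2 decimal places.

-9.41%

The unemployment gap is 10.38 - 5.15 = 5.23 percentage points.
Okun's law gives an output gap of -1.8 × 5.23 = -9.414%, i.e. 9.41% below potential.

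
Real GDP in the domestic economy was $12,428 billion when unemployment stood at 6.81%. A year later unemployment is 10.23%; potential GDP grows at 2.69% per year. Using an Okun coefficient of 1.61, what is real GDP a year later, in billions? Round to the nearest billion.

Δu = 10.23 - 6.81 = 3.42 points.
Okun's law (growth form): g_Y = g_Y* - β × Δu = 2.69 - 1.61 × (3.42) = 2.69 - 5.5062 = -2.8162%.
Real GDP in the next year = 12428 × (1 - 2.8162/100) = 12428 × 0.971838 ≈ 12078 billion.

$12,078 billion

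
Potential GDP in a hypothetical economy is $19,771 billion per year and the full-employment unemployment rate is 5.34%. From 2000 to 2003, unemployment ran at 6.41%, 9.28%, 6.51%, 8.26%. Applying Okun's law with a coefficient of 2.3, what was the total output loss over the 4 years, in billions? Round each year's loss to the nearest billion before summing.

$4,139 billion

Year 2000: gap = -2.3 × (6.41 - 5.34) = -2.461%, loss ≈ 19771 × 2.461/100 ≈ 487.
Year 2001: gap = -2.3 × (9.28 - 5.34) = -9.062%, loss ≈ 19771 × 9.062/100 ≈ 1792.
Year 2002: gap = -2.3 × (6.51 - 5.34) = -2.691%, loss ≈ 19771 × 2.691/100 ≈ 532.
Year 2003: gap = -2.3 × (8.26 - 5.34) = -6.716%, loss ≈ 19771 × 6.716/100 ≈ 1328.
Total lost output = 487 + 1792 + 532 + 1328 = 4139 billion.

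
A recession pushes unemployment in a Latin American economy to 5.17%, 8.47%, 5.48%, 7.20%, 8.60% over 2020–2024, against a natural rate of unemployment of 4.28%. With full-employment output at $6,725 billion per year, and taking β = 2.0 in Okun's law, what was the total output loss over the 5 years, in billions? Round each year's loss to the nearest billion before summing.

$1,819 billion

Year 2020: gap = -2.0 × (5.17 - 4.28) = -1.78%, loss ≈ 6725 × 1.78/100 ≈ 120.
Year 2021: gap = -2.0 × (8.47 - 4.28) = -8.38%, loss ≈ 6725 × 8.38/100 ≈ 564.
Year 2022: gap = -2.0 × (5.48 - 4.28) = -2.4%, loss ≈ 6725 × 2.4/100 ≈ 161.
Year 2023: gap = -2.0 × (7.2 - 4.28) = -5.84%, loss ≈ 6725 × 5.84/100 ≈ 393.
Year 2024: gap = -2.0 × (8.6 - 4.28) = -8.64%, loss ≈ 6725 × 8.64/100 ≈ 581.
Total lost output = 120 + 564 + 161 + 393 + 581 = 1819 billion.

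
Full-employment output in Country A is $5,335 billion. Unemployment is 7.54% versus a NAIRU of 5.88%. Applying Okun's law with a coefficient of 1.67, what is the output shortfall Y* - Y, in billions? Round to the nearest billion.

$148 billion

Output gap = -1.67 × (7.54 - 5.88) = -1.67 × 1.66 = -2.7722%.
Actual GDP ≈ 5335 × 0.972278 ≈ 5187 billion, so the shortfall is 5335 - 5187 = 148 billion.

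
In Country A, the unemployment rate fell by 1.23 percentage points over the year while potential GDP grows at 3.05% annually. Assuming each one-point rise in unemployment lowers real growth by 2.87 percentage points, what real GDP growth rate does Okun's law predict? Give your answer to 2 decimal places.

6.58%

Growth-rate Okun's law: g_Y = g_Y* - β × Δu.
g_Y = 3.05 - 2.87 × (-1.23) = 3.05 + 3.5301 = 6.5801%, i.e. 6.58% to 2 d.p.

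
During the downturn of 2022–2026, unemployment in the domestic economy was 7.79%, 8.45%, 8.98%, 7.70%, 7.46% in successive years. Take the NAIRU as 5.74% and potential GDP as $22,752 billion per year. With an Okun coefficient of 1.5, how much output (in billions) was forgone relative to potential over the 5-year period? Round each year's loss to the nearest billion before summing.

$3,987 billion

Year 2022: gap = -1.5 × (7.79 - 5.74) = -3.075%, loss ≈ 22752 × 3.075/100 ≈ 700.
Year 2023: gap = -1.5 × (8.45 - 5.74) = -4.065%, loss ≈ 22752 × 4.065/100 ≈ 925.
Year 2024: gap = -1.5 × (8.98 - 5.74) = -4.86%, loss ≈ 22752 × 4.86/100 ≈ 1106.
Year 2025: gap = -1.5 × (7.7 - 5.74) = -2.94%, loss ≈ 22752 × 2.94/100 ≈ 669.
Year 2026: gap = -1.5 × (7.46 - 5.74) = -2.58%, loss ≈ 22752 × 2.58/100 ≈ 587.
Total lost output = 700 + 925 + 1106 + 669 + 587 = 3987 billion.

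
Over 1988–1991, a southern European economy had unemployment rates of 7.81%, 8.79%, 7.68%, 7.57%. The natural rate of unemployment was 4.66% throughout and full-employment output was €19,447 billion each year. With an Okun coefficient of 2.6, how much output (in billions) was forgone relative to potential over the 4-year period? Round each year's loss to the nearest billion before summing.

€6,679 billion

Year 1988: gap = -2.6 × (7.81 - 4.66) = -8.19%, loss ≈ 19447 × 8.19/100 ≈ 1593.
Year 1989: gap = -2.6 × (8.79 - 4.66) = -10.738%, loss ≈ 19447 × 10.738/100 ≈ 2088.
Year 1990: gap = -2.6 × (7.68 - 4.66) = -7.852%, loss ≈ 19447 × 7.852/100 ≈ 1527.
Year 1991: gap = -2.6 × (7.57 - 4.66) = -7.566%, loss ≈ 19447 × 7.566/100 ≈ 1471.
Total lost output = 1593 + 2088 + 1527 + 1471 = 6679 billion.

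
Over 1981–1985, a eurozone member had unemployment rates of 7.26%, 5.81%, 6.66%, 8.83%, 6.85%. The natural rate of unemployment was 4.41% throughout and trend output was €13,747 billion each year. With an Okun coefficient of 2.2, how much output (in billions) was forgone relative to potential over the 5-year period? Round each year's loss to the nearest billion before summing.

Year 1981: gap = -2.2 × (7.26 - 4.41) = -6.27%, loss ≈ 13747 × 6.27/100 ≈ 862.
Year 1982: gap = -2.2 × (5.81 - 4.41) = -3.08%, loss ≈ 13747 × 3.08/100 ≈ 423.
Year 1983: gap = -2.2 × (6.66 - 4.41) = -4.95%, loss ≈ 13747 × 4.95/100 ≈ 680.
Year 1984: gap = -2.2 × (8.83 - 4.41) = -9.724%, loss ≈ 13747 × 9.724/100 ≈ 1337.
Year 1985: gap = -2.2 × (6.85 - 4.41) = -5.368%, loss ≈ 13747 × 5.368/100 ≈ 738.
Total lost output = 862 + 423 + 680 + 1337 + 738 = 4040 billion.

€4,040 billion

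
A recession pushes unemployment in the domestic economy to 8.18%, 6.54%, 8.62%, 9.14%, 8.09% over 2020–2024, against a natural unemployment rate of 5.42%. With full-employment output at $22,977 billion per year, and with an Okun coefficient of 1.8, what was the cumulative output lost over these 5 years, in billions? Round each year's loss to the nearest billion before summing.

$5,570 billion

Year 2020: gap = -1.8 × (8.18 - 5.42) = -4.968%, loss ≈ 22977 × 4.968/100 ≈ 1141.
Year 2021: gap = -1.8 × (6.54 - 5.42) = -2.016%, loss ≈ 22977 × 2.016/100 ≈ 463.
Year 2022: gap = -1.8 × (8.62 - 5.42) = -5.76%, loss ≈ 22977 × 5.76/100 ≈ 1323.
Year 2023: gap = -1.8 × (9.14 - 5.42) = -6.696%, loss ≈ 22977 × 6.696/100 ≈ 1539.
Year 2024: gap = -1.8 × (8.09 - 5.42) = -4.806%, loss ≈ 22977 × 4.806/100 ≈ 1104.
Total lost output = 1141 + 463 + 1323 + 1539 + 1104 = 5570 billion.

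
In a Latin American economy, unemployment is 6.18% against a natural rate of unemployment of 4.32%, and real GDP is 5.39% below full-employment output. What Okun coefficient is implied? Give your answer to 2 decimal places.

β ≈ 2.90

Okun's law: output gap = -β × (u - u*).
-5.39 = -β × (6.18 - 4.32) = -β × 1.86, so β = 5.39/1.86 = 2.90.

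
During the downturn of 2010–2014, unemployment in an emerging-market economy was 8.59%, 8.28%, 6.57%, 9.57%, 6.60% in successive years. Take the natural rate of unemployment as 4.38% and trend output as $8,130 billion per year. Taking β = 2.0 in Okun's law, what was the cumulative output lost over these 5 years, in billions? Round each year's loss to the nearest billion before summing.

$2,880 billion

Year 2010: gap = -2.0 × (8.59 - 4.38) = -8.42%, loss ≈ 8130 × 8.42/100 ≈ 685.
Year 2011: gap = -2.0 × (8.28 - 4.38) = -7.8%, loss ≈ 8130 × 7.8/100 ≈ 634.
Year 2012: gap = -2.0 × (6.57 - 4.38) = -4.38%, loss ≈ 8130 × 4.38/100 ≈ 356.
Year 2013: gap = -2.0 × (9.57 - 4.38) = -10.38%, loss ≈ 8130 × 10.38/100 ≈ 844.
Year 2014: gap = -2.0 × (6.6 - 4.38) = -4.44%, loss ≈ 8130 × 4.44/100 ≈ 361.
Total lost output = 685 + 634 + 356 + 844 + 361 = 2880 billion.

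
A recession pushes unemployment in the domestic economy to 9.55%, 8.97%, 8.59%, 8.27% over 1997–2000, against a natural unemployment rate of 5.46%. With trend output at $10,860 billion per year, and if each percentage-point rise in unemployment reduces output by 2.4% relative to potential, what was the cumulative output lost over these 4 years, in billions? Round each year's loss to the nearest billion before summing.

Year 1997: gap = -2.4 × (9.55 - 5.46) = -9.816%, loss ≈ 10860 × 9.816/100 ≈ 1066.
Year 1998: gap = -2.4 × (8.97 - 5.46) = -8.424%, loss ≈ 10860 × 8.424/100 ≈ 915.
Year 1999: gap = -2.4 × (8.59 - 5.46) = -7.512%, loss ≈ 10860 × 7.512/100 ≈ 816.
Year 2000: gap = -2.4 × (8.27 - 5.46) = -6.744%, loss ≈ 10860 × 6.744/100 ≈ 732.
Total lost output = 1066 + 915 + 816 + 732 = 3529 billion.

$3,529 billion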